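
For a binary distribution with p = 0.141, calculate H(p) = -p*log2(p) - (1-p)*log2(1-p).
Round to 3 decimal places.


H = -0.141*log2(0.141) - 0.859*log2(0.859) = 0.587.

0.587


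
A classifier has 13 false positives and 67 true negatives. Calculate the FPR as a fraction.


FPR = FP / (FP + TN) = 13 / 80 = 13/80.

13/80


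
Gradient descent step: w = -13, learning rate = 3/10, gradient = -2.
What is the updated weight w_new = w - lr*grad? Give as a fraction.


w_new = -13 - 3/10 * -2 = -13 - -3/5 = -62/5.

-62/5


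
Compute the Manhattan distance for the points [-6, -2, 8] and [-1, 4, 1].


d = sum of absolute differences: |-6--1|=5 + |-2-4|=6 + |8-1|=7 = 18.

18


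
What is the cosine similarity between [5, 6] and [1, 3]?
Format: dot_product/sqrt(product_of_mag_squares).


dot = 23. |a|^2 = 61, |b|^2 = 10. cos = 23/sqrt(610).

23/sqrt(610)


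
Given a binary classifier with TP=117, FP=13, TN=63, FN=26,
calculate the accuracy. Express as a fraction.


Accuracy = (TP + TN) / (TP + TN + FP + FN) = (117 + 63) / 219 = 60/73.

60/73


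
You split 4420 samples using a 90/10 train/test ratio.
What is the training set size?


Test set = 4420 * 10% = 442. Training set = 4420 - 442 = 3978.

3978


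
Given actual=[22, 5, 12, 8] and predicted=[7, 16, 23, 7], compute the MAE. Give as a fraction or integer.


MAE = (1/4) * (|22-7|=15 + |5-16|=11 + |12-23|=11 + |8-7|=1). Sum = 38. MAE = 19/2.

19/2


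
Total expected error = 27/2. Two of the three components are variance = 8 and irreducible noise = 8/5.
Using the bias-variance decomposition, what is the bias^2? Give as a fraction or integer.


Total error = bias^2 + variance + irreducible noise. So bias^2 = 27/2 - 8 - 8/5 = 39/10.

39/10


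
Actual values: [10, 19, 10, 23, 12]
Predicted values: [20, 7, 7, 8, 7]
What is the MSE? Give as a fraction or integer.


MSE = (1/5) * ((10-20)^2=100 + (19-7)^2=144 + (10-7)^2=9 + (23-8)^2=225 + (12-7)^2=25). Sum = 503. MSE = 503/5.

503/5


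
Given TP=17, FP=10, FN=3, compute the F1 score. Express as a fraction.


Precision = 17/27 = 17/27. Recall = 17/20 = 17/20. F1 = 2*P*R/(P+R) = 34/47.

34/47


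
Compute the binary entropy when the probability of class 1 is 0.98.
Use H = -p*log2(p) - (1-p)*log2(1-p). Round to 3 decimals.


H = -0.98*log2(0.98) - 0.02*log2(0.02) = 0.141.

0.141


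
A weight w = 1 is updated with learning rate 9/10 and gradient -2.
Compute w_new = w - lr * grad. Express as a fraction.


w_new = 1 - 9/10 * -2 = 1 - -9/5 = 14/5.

14/5


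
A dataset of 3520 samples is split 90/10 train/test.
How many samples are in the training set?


Test set = 3520 * 10% = 352. Training set = 3520 - 352 = 3168.

3168


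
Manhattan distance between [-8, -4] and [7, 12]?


d = sum of absolute differences: |-8-7|=15 + |-4-12|=16 = 31.

31


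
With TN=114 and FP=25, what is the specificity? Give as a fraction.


Specificity = TN / (TN + FP) = 114 / 139 = 114/139.

114/139


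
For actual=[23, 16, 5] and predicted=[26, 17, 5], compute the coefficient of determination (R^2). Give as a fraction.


Mean(y) = 44/3. SS_res = 10. SS_tot = 494/3. R^2 = 1 - 10/(494/3) = 232/247.

232/247


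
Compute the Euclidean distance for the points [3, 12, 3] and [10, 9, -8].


d = sqrt(sum of squared differences). (3-10)^2=49, (12-9)^2=9, (3--8)^2=121. Sum = 179.

sqrt(179)


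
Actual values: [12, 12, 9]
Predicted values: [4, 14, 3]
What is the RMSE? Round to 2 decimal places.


MSE = 34.6667. RMSE = sqrt(34.6667) = 5.89.

5.89


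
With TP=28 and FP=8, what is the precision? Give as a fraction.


Precision = TP / (TP + FP) = 28 / 36 = 7/9.

7/9


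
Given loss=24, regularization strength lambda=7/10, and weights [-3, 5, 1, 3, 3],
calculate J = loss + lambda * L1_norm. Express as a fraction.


L1 norm = sum(|w|) = 15. J = 24 + 7/10 * 15 = 69/2.

69/2


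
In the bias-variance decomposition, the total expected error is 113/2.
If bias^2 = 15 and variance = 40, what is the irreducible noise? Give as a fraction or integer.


Total error = bias^2 + variance + irreducible noise. So irreducible noise = 113/2 - 15 - 40 = 3/2.

3/2


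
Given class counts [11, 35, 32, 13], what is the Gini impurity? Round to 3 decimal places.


Total = 91. Proportions: 11/91, 35/91, 32/91, 13/91. sum(p_i^2) = 0.3066. Gini = 1 - 0.3066 = 0.6934, which rounds to 0.693.

0.693


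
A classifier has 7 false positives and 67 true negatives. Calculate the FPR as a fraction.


FPR = FP / (FP + TN) = 7 / 74 = 7/74.

7/74


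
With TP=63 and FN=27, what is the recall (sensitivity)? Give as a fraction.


Recall = TP / (TP + FN) = 63 / 90 = 7/10.

7/10


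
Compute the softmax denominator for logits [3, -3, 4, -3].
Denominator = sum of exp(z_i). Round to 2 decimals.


Denom = e^3=20.0855 + e^-3=0.0498 + e^4=54.5982 + e^-3=0.0498. Sum = 74.7833, which rounds to 74.78.

74.78


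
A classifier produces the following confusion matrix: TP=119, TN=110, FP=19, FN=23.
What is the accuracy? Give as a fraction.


Accuracy = (TP + TN) / (TP + TN + FP + FN) = (119 + 110) / 271 = 229/271.

229/271


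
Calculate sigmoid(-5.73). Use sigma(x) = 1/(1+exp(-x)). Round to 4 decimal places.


sigma(-5.73) = 1/(1+e^(5.73)) = 1/(1+307.969268) = 1/308.969268 = 0.0032.

0.0032


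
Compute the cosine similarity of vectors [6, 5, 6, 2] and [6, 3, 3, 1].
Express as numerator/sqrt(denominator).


dot = 71. |a|^2 = 101, |b|^2 = 55. cos = 71/sqrt(5555).

71/sqrt(5555)


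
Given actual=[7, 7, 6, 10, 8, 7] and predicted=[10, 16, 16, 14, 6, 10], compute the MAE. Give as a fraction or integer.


MAE = (1/6) * (|7-10|=3 + |7-16|=9 + |6-16|=10 + |10-14|=4 + |8-6|=2 + |7-10|=3). Sum = 31. MAE = 31/6.

31/6


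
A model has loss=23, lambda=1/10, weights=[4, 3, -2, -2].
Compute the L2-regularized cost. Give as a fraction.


L2 sq norm = sum(w^2) = 33. J = 23 + 1/10 * 33 = 263/10.

263/10


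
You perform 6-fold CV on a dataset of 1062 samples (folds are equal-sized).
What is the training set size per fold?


Each validation fold has 1062/6 = 177 samples. Training set = 1062 - 177 = 885.

885


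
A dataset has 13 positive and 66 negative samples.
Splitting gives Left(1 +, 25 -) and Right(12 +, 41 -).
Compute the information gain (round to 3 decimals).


H(parent) = 0.6451. H(left) = 0.2352, H(right) = 0.7717. Weighted = (26/79)*0.2352 + (53/79)*0.7717 = 0.5951. IG = 0.6451 - 0.5951 = 0.0500, which rounds to 0.050.

0.050


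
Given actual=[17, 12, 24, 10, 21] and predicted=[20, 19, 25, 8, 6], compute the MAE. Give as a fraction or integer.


MAE = (1/5) * (|17-20|=3 + |12-19|=7 + |24-25|=1 + |10-8|=2 + |21-6|=15). Sum = 28. MAE = 28/5.

28/5


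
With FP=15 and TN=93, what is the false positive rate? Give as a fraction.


FPR = FP / (FP + TN) = 15 / 108 = 5/36.

5/36


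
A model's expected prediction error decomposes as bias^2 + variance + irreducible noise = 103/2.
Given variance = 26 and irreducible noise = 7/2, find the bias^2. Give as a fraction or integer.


Total error = bias^2 + variance + irreducible noise. So bias^2 = 103/2 - 26 - 7/2 = 22.

22


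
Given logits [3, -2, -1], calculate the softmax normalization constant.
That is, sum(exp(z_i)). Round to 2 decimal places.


Denom = e^3=20.0855 + e^-2=0.1353 + e^-1=0.3679. Sum = 20.5887, which rounds to 20.59.

20.59


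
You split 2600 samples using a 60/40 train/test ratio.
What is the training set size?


Test set = 2600 * 40% = 1040. Training set = 2600 - 1040 = 1560.

1560


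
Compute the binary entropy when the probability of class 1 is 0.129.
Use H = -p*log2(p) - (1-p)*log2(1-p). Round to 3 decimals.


H = -0.129*log2(0.129) - 0.871*log2(0.871) = 0.555.

0.555


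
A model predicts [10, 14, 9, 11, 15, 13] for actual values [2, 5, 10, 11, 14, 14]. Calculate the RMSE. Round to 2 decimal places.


MSE = 24.6667. RMSE = sqrt(24.6667) = 4.97.

4.97


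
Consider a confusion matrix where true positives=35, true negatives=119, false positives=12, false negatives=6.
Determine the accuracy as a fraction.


Accuracy = (TP + TN) / (TP + TN + FP + FN) = (35 + 119) / 172 = 77/86.

77/86


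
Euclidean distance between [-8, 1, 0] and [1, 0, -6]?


d = sqrt(sum of squared differences). (-8-1)^2=81, (1-0)^2=1, (0--6)^2=36. Sum = 118.

sqrt(118)


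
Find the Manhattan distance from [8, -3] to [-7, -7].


d = sum of absolute differences: |8--7|=15 + |-3--7|=4 = 19.

19


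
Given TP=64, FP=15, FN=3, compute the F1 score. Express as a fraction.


Precision = 64/79 = 64/79. Recall = 64/67 = 64/67. F1 = 2*P*R/(P+R) = 64/73.

64/73


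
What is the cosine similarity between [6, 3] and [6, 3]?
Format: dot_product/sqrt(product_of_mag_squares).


dot = 45. |a|^2 = 45, |b|^2 = 45. cos = 45/sqrt(2025).

45/sqrt(2025)


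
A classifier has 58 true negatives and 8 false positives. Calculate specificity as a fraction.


Specificity = TN / (TN + FP) = 58 / 66 = 29/33.

29/33


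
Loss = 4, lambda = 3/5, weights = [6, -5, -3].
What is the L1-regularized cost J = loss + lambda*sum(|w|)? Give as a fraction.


L1 norm = sum(|w|) = 14. J = 4 + 3/5 * 14 = 62/5.

62/5


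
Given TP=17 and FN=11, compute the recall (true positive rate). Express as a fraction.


Recall = TP / (TP + FN) = 17 / 28 = 17/28.

17/28


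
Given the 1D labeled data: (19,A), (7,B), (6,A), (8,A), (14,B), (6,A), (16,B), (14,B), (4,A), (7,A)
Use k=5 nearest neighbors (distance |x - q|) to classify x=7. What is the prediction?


Distances: |19-7|=12, |7-7|=0, |6-7|=1, |8-7|=1, |14-7|=7, |6-7|=1, |16-7|=9, |14-7|=7, |4-7|=3, |7-7|=0. 5 nearest: (7,A), (7,B), (6,A), (8,A), (6,A). Counts: {'A': 4, 'B': 1}. Majority class: A.

A


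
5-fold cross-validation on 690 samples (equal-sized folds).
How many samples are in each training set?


Each validation fold has 690/5 = 138 samples. Training set = 690 - 138 = 552.

552


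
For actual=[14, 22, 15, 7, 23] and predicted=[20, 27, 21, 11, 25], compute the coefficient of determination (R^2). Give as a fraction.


Mean(y) = 81/5. SS_res = 117. SS_tot = 854/5. R^2 = 1 - 117/(854/5) = 269/854.

269/854


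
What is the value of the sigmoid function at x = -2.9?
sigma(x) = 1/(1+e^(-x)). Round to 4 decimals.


sigma(-2.9) = 1/(1+e^(2.9)) = 1/(1+18.174145) = 1/19.174145 = 0.0522.

0.0522


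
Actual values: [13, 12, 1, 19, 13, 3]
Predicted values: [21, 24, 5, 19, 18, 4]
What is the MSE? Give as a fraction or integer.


MSE = (1/6) * ((13-21)^2=64 + (12-24)^2=144 + (1-5)^2=16 + (19-19)^2=0 + (13-18)^2=25 + (3-4)^2=1). Sum = 250. MSE = 125/3.

125/3


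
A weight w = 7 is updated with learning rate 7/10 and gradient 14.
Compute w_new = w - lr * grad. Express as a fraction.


w_new = 7 - 7/10 * 14 = 7 - 49/5 = -14/5.

-14/5


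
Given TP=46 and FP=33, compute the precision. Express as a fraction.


Precision = TP / (TP + FP) = 46 / 79 = 46/79.

46/79


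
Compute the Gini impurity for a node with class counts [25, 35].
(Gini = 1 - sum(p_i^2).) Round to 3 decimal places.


Total = 60. Proportions: 25/60, 35/60. sum(p_i^2) = 0.5139. Gini = 1 - 0.5139 = 0.4861, which rounds to 0.486.

0.486


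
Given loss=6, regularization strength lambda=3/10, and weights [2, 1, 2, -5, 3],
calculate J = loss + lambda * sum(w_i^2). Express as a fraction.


L2 sq norm = sum(w^2) = 43. J = 6 + 3/10 * 43 = 189/10.

189/10


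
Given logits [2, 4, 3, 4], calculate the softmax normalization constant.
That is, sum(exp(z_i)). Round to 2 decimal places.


Denom = e^2=7.3891 + e^4=54.5982 + e^3=20.0855 + e^4=54.5982. Sum = 136.6710, which rounds to 136.67.

136.67


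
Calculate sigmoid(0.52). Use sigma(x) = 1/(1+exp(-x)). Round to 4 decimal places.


sigma(0.52) = 1/(1+e^(-0.52)) = 1/(1+0.594521) = 1/1.594521 = 0.6271.

0.6271


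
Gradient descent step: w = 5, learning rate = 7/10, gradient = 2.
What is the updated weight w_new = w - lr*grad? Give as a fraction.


w_new = 5 - 7/10 * 2 = 5 - 7/5 = 18/5.

18/5


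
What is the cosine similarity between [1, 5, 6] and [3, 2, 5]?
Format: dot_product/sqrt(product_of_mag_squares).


dot = 43. |a|^2 = 62, |b|^2 = 38. cos = 43/sqrt(2356).

43/sqrt(2356)


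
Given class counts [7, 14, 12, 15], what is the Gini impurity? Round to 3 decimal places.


Total = 48. Proportions: 7/48, 14/48, 12/48, 15/48. sum(p_i^2) = 0.2665. Gini = 1 - 0.2665 = 0.7335, which rounds to 0.734.

0.734


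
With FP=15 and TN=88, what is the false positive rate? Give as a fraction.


FPR = FP / (FP + TN) = 15 / 103 = 15/103.

15/103


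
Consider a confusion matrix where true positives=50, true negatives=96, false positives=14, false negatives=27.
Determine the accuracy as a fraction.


Accuracy = (TP + TN) / (TP + TN + FP + FN) = (50 + 96) / 187 = 146/187.

146/187


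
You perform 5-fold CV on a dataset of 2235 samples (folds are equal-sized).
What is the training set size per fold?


Each validation fold has 2235/5 = 447 samples. Training set = 2235 - 447 = 1788.

1788


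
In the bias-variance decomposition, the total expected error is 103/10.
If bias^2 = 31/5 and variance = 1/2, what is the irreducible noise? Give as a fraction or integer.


Total error = bias^2 + variance + irreducible noise. So irreducible noise = 103/10 - 31/5 - 1/2 = 18/5.

18/5


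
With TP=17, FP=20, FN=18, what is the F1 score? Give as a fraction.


Precision = 17/37 = 17/37. Recall = 17/35 = 17/35. F1 = 2*P*R/(P+R) = 17/36.

17/36


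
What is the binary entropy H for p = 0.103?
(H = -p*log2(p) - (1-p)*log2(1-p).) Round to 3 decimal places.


H = -0.103*log2(0.103) - 0.897*log2(0.897) = 0.478.

0.478


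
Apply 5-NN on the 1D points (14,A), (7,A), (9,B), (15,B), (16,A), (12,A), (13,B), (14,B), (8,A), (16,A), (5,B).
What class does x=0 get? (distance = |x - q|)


Distances: |14-0|=14, |7-0|=7, |9-0|=9, |15-0|=15, |16-0|=16, |12-0|=12, |13-0|=13, |14-0|=14, |8-0|=8, |16-0|=16, |5-0|=5. 5 nearest: (5,B), (7,A), (8,A), (9,B), (12,A). Counts: {'B': 2, 'A': 3}. Majority class: A.

A


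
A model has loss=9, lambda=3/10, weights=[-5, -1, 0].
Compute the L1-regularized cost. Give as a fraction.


L1 norm = sum(|w|) = 6. J = 9 + 3/10 * 6 = 54/5.

54/5


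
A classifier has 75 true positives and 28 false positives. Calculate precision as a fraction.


Precision = TP / (TP + FP) = 75 / 103 = 75/103.

75/103


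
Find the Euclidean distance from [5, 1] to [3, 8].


d = sqrt(sum of squared differences). (5-3)^2=4, (1-8)^2=49. Sum = 53.

sqrt(53)


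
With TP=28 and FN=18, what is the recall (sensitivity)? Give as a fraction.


Recall = TP / (TP + FN) = 28 / 46 = 14/23.

14/23


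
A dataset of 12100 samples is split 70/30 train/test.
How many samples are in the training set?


Test set = 12100 * 30% = 3630. Training set = 12100 - 3630 = 8470.

8470


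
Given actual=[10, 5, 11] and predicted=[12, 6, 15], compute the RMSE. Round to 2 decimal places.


MSE = 7.0000. RMSE = sqrt(7.0000) = 2.65.

2.65


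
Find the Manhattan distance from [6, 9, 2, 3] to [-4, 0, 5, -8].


d = sum of absolute differences: |6--4|=10 + |9-0|=9 + |2-5|=3 + |3--8|=11 = 33.

33


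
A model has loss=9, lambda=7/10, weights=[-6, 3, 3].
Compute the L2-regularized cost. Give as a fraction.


L2 sq norm = sum(w^2) = 54. J = 9 + 7/10 * 54 = 234/5.

234/5


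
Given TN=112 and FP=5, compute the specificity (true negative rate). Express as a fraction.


Specificity = TN / (TN + FP) = 112 / 117 = 112/117.

112/117


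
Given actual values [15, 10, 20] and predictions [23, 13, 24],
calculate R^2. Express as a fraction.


Mean(y) = 15. SS_res = 89. SS_tot = 50. R^2 = 1 - 89/(50) = -39/50.

-39/50


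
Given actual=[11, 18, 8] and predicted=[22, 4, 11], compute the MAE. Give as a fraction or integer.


MAE = (1/3) * (|11-22|=11 + |18-4|=14 + |8-11|=3). Sum = 28. MAE = 28/3.

28/3


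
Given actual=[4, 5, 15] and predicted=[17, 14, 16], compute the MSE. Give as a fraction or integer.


MSE = (1/3) * ((4-17)^2=169 + (5-14)^2=81 + (15-16)^2=1). Sum = 251. MSE = 251/3.

251/3


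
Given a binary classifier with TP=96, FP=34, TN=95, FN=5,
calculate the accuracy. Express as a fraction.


Accuracy = (TP + TN) / (TP + TN + FP + FN) = (96 + 95) / 230 = 191/230.

191/230


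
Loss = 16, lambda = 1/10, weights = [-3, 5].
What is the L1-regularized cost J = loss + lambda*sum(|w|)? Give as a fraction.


L1 norm = sum(|w|) = 8. J = 16 + 1/10 * 8 = 84/5.

84/5


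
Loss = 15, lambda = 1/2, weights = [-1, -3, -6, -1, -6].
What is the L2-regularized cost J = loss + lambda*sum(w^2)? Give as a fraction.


L2 sq norm = sum(w^2) = 83. J = 15 + 1/2 * 83 = 113/2.

113/2


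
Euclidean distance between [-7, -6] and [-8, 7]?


d = sqrt(sum of squared differences). (-7--8)^2=1, (-6-7)^2=169. Sum = 170.

sqrt(170)


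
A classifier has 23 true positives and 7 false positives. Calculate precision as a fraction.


Precision = TP / (TP + FP) = 23 / 30 = 23/30.

23/30


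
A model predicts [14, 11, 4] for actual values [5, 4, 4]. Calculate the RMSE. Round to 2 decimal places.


MSE = 43.3333. RMSE = sqrt(43.3333) = 6.58.

6.58


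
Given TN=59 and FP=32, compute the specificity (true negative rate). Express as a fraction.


Specificity = TN / (TN + FP) = 59 / 91 = 59/91.

59/91


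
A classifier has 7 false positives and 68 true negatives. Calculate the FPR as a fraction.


FPR = FP / (FP + TN) = 7 / 75 = 7/75.

7/75


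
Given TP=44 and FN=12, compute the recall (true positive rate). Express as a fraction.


Recall = TP / (TP + FN) = 44 / 56 = 11/14.

11/14


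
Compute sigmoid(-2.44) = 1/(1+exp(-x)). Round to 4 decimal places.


sigma(-2.44) = 1/(1+e^(2.44)) = 1/(1+11.473041) = 1/12.473041 = 0.0802.

0.0802


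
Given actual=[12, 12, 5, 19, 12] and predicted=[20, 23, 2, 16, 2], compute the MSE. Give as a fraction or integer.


MSE = (1/5) * ((12-20)^2=64 + (12-23)^2=121 + (5-2)^2=9 + (19-16)^2=9 + (12-2)^2=100). Sum = 303. MSE = 303/5.

303/5


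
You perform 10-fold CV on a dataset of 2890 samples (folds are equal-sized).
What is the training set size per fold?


Each validation fold has 2890/10 = 289 samples. Training set = 2890 - 289 = 2601.

2601


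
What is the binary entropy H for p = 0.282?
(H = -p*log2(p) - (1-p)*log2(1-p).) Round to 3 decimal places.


H = -0.282*log2(0.282) - 0.718*log2(0.718) = 0.858.

0.858


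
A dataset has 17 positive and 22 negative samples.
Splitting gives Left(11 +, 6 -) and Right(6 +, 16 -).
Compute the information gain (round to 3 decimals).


H(parent) = 0.9881. H(left) = 0.9367, H(right) = 0.8454. Weighted = (17/39)*0.9367 + (22/39)*0.8454 = 0.8852. IG = 0.9881 - 0.8852 = 0.1029, which rounds to 0.103.

0.103


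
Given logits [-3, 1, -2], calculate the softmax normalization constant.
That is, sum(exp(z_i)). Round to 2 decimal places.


Denom = e^-3=0.0498 + e^1=2.7183 + e^-2=0.1353. Sum = 2.9034, which rounds to 2.90.

2.90


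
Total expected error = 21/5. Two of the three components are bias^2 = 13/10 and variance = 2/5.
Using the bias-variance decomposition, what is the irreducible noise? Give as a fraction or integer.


Total error = bias^2 + variance + irreducible noise. So irreducible noise = 21/5 - 13/10 - 2/5 = 5/2.

5/2


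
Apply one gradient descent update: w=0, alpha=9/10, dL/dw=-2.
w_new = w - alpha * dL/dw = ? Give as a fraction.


w_new = 0 - 9/10 * -2 = 0 - -9/5 = 9/5.

9/5


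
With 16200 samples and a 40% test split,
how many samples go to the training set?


Test set = 16200 * 40% = 6480. Training set = 16200 - 6480 = 9720.

9720


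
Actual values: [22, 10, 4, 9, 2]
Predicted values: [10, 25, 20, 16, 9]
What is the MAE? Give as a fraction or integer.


MAE = (1/5) * (|22-10|=12 + |10-25|=15 + |4-20|=16 + |9-16|=7 + |2-9|=7). Sum = 57. MAE = 57/5.

57/5


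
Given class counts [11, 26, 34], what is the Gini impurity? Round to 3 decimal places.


Total = 71. Proportions: 11/71, 26/71, 34/71. sum(p_i^2) = 0.3874. Gini = 1 - 0.3874 = 0.6126, which rounds to 0.613.

0.613


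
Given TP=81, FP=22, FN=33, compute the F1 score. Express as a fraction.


Precision = 81/103 = 81/103. Recall = 81/114 = 27/38. F1 = 2*P*R/(P+R) = 162/217.

162/217


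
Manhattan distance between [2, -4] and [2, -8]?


d = sum of absolute differences: |2-2|=0 + |-4--8|=4 = 4.

4


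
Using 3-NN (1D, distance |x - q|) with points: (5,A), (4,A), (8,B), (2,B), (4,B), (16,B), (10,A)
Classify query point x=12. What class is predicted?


Distances: |5-12|=7, |4-12|=8, |8-12|=4, |2-12|=10, |4-12|=8, |16-12|=4, |10-12|=2. 3 nearest: (10,A), (8,B), (16,B). Counts: {'A': 1, 'B': 2}. Majority class: B.

B


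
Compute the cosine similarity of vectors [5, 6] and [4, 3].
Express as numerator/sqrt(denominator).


dot = 38. |a|^2 = 61, |b|^2 = 25. cos = 38/sqrt(1525).

38/sqrt(1525)


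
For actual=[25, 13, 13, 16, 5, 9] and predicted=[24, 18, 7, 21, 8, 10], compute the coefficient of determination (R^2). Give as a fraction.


Mean(y) = 27/2. SS_res = 97. SS_tot = 463/2. R^2 = 1 - 97/(463/2) = 269/463.

269/463


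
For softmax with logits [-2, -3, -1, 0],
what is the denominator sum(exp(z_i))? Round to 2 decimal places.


Denom = e^-2=0.1353 + e^-3=0.0498 + e^-1=0.3679 + e^0=1.0000. Sum = 1.5530, which rounds to 1.55.

1.55


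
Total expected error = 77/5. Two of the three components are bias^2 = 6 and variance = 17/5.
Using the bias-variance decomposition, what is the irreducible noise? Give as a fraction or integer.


Total error = bias^2 + variance + irreducible noise. So irreducible noise = 77/5 - 6 - 17/5 = 6.

6


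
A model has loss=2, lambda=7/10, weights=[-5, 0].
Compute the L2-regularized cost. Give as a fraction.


L2 sq norm = sum(w^2) = 25. J = 2 + 7/10 * 25 = 39/2.

39/2


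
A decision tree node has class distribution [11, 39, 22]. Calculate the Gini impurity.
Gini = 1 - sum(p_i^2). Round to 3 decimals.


Total = 72. Proportions: 11/72, 39/72, 22/72. sum(p_i^2) = 0.4101. Gini = 1 - 0.4101 = 0.5899, which rounds to 0.590.

0.590


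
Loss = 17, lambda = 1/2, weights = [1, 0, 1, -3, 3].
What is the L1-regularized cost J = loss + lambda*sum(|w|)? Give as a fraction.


L1 norm = sum(|w|) = 8. J = 17 + 1/2 * 8 = 21.

21


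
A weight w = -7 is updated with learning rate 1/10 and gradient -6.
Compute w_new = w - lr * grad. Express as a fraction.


w_new = -7 - 1/10 * -6 = -7 - -3/5 = -32/5.

-32/5


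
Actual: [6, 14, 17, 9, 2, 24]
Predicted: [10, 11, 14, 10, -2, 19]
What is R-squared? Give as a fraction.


Mean(y) = 12. SS_res = 76. SS_tot = 318. R^2 = 1 - 76/(318) = 121/159.

121/159


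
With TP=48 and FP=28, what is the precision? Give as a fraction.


Precision = TP / (TP + FP) = 48 / 76 = 12/19.

12/19


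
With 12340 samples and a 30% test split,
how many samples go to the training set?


Test set = 12340 * 30% = 3702. Training set = 12340 - 3702 = 8638.

8638


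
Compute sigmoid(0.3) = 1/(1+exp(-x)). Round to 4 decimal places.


sigma(0.3) = 1/(1+e^(-0.3)) = 1/(1+0.740818) = 1/1.740818 = 0.5744.

0.5744


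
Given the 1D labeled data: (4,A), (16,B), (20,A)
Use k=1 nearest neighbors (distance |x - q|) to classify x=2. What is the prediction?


Distances: |4-2|=2, |16-2|=14, |20-2|=18. 1 nearest: (4,A). Counts: {'A': 1}. Majority class: A.

A


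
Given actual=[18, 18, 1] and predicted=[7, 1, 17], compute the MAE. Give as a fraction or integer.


MAE = (1/3) * (|18-7|=11 + |18-1|=17 + |1-17|=16). Sum = 44. MAE = 44/3.

44/3


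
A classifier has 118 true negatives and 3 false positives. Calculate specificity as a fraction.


Specificity = TN / (TN + FP) = 118 / 121 = 118/121.

118/121


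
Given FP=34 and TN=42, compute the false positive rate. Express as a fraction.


FPR = FP / (FP + TN) = 34 / 76 = 17/38.

17/38


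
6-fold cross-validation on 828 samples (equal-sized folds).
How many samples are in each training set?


Each validation fold has 828/6 = 138 samples. Training set = 828 - 138 = 690.

690


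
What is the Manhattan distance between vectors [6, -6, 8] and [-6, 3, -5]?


d = sum of absolute differences: |6--6|=12 + |-6-3|=9 + |8--5|=13 = 34.

34


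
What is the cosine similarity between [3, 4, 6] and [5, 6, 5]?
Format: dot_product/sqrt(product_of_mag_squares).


dot = 69. |a|^2 = 61, |b|^2 = 86. cos = 69/sqrt(5246).

69/sqrt(5246)


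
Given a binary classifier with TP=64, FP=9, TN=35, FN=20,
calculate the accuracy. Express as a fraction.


Accuracy = (TP + TN) / (TP + TN + FP + FN) = (64 + 35) / 128 = 99/128.

99/128


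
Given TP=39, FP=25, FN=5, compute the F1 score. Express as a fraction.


Precision = 39/64 = 39/64. Recall = 39/44 = 39/44. F1 = 2*P*R/(P+R) = 13/18.

13/18


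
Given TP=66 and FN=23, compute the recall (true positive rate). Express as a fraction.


Recall = TP / (TP + FN) = 66 / 89 = 66/89.

66/89


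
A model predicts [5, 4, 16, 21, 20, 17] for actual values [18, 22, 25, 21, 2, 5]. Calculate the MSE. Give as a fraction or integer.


MSE = (1/6) * ((18-5)^2=169 + (22-4)^2=324 + (25-16)^2=81 + (21-21)^2=0 + (2-20)^2=324 + (5-17)^2=144). Sum = 1042. MSE = 521/3.

521/3


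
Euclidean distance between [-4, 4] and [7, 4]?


d = sqrt(sum of squared differences). (-4-7)^2=121, (4-4)^2=0. Sum = 121.

11


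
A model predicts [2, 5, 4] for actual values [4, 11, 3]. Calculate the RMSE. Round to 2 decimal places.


MSE = 13.6667. RMSE = sqrt(13.6667) = 3.70.

3.70


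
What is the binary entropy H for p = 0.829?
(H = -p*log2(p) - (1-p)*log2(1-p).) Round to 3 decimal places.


H = -0.829*log2(0.829) - 0.171*log2(0.171) = 0.660.

0.660


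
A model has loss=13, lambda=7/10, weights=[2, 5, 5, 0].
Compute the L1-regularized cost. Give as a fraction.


L1 norm = sum(|w|) = 12. J = 13 + 7/10 * 12 = 107/5.

107/5


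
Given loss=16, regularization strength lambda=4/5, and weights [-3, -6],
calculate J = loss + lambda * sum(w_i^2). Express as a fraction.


L2 sq norm = sum(w^2) = 45. J = 16 + 4/5 * 45 = 52.

52


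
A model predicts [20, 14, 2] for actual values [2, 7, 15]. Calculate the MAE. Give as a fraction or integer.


MAE = (1/3) * (|2-20|=18 + |7-14|=7 + |15-2|=13). Sum = 38. MAE = 38/3.

38/3


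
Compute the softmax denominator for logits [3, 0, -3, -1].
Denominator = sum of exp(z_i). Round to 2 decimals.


Denom = e^3=20.0855 + e^0=1.0000 + e^-3=0.0498 + e^-1=0.3679. Sum = 21.5032, which rounds to 21.50.

21.50


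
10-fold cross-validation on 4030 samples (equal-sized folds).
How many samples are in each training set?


Each validation fold has 4030/10 = 403 samples. Training set = 4030 - 403 = 3627.

3627


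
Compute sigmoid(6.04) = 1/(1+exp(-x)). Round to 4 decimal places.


sigma(6.04) = 1/(1+e^(-6.04)) = 1/(1+0.002382) = 1/1.002382 = 0.9976.

0.9976


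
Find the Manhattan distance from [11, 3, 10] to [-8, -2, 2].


d = sum of absolute differences: |11--8|=19 + |3--2|=5 + |10-2|=8 = 32.

32


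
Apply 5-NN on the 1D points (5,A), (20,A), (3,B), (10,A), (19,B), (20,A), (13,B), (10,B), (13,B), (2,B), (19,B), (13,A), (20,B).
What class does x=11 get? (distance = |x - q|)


Distances: |5-11|=6, |20-11|=9, |3-11|=8, |10-11|=1, |19-11|=8, |20-11|=9, |13-11|=2, |10-11|=1, |13-11|=2, |2-11|=9, |19-11|=8, |13-11|=2, |20-11|=9. 5 nearest: (10,A), (10,B), (13,A), (13,B), (13,B). Counts: {'A': 2, 'B': 3}. Majority class: B.

B


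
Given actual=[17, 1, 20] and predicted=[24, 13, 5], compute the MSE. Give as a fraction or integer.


MSE = (1/3) * ((17-24)^2=49 + (1-13)^2=144 + (20-5)^2=225). Sum = 418. MSE = 418/3.

418/3


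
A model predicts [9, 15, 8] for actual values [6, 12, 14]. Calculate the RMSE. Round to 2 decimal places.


MSE = 18.0000. RMSE = sqrt(18.0000) = 4.24.

4.24


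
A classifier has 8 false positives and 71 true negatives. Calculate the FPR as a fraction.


FPR = FP / (FP + TN) = 8 / 79 = 8/79.

8/79


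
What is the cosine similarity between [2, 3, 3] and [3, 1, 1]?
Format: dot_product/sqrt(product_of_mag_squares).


dot = 12. |a|^2 = 22, |b|^2 = 11. cos = 12/sqrt(242).

12/sqrt(242)


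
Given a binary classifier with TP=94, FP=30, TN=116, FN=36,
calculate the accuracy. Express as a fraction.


Accuracy = (TP + TN) / (TP + TN + FP + FN) = (94 + 116) / 276 = 35/46.

35/46


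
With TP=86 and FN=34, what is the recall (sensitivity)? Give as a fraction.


Recall = TP / (TP + FN) = 86 / 120 = 43/60.

43/60


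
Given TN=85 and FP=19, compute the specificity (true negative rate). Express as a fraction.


Specificity = TN / (TN + FP) = 85 / 104 = 85/104.

85/104


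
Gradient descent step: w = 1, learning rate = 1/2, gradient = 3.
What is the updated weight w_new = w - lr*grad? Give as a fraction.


w_new = 1 - 1/2 * 3 = 1 - 3/2 = -1/2.

-1/2


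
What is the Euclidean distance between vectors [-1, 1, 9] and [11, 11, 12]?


d = sqrt(sum of squared differences). (-1-11)^2=144, (1-11)^2=100, (9-12)^2=9. Sum = 253.

sqrt(253)


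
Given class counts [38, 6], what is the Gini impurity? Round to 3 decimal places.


Total = 44. Proportions: 38/44, 6/44. sum(p_i^2) = 0.7645. Gini = 1 - 0.7645 = 0.2355, which rounds to 0.236.

0.236


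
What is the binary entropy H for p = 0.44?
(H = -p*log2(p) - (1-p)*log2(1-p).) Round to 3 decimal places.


H = -0.44*log2(0.44) - 0.56*log2(0.56) = 0.990.

0.990


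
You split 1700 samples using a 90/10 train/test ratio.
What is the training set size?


Test set = 1700 * 10% = 170. Training set = 1700 - 170 = 1530.

1530


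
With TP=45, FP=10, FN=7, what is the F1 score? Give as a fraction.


Precision = 45/55 = 9/11. Recall = 45/52 = 45/52. F1 = 2*P*R/(P+R) = 90/107.

90/107


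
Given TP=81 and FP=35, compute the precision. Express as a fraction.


Precision = TP / (TP + FP) = 81 / 116 = 81/116.

81/116


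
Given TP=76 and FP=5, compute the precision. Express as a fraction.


Precision = TP / (TP + FP) = 76 / 81 = 76/81.

76/81


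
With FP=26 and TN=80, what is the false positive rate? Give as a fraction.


FPR = FP / (FP + TN) = 26 / 106 = 13/53.

13/53


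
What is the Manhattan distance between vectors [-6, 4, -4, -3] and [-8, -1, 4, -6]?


d = sum of absolute differences: |-6--8|=2 + |4--1|=5 + |-4-4|=8 + |-3--6|=3 = 18.

18


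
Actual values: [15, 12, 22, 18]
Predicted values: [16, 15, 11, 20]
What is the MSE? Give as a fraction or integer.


MSE = (1/4) * ((15-16)^2=1 + (12-15)^2=9 + (22-11)^2=121 + (18-20)^2=4). Sum = 135. MSE = 135/4.

135/4


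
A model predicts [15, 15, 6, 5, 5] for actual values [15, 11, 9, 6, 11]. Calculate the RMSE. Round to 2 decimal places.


MSE = 12.4000. RMSE = sqrt(12.4000) = 3.52.

3.52


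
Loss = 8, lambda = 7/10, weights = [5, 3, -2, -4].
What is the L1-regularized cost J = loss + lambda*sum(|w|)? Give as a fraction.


L1 norm = sum(|w|) = 14. J = 8 + 7/10 * 14 = 89/5.

89/5


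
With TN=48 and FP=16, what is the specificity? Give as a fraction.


Specificity = TN / (TN + FP) = 48 / 64 = 3/4.

3/4


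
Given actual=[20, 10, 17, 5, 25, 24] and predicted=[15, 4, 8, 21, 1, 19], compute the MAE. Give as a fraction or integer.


MAE = (1/6) * (|20-15|=5 + |10-4|=6 + |17-8|=9 + |5-21|=16 + |25-1|=24 + |24-19|=5). Sum = 65. MAE = 65/6.

65/6


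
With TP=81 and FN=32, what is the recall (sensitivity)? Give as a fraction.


Recall = TP / (TP + FN) = 81 / 113 = 81/113.

81/113


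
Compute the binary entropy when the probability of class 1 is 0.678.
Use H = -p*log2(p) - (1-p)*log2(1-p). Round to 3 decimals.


H = -0.678*log2(0.678) - 0.322*log2(0.322) = 0.907.

0.907


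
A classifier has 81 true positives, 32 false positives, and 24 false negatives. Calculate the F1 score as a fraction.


Precision = 81/113 = 81/113. Recall = 81/105 = 27/35. F1 = 2*P*R/(P+R) = 81/109.

81/109


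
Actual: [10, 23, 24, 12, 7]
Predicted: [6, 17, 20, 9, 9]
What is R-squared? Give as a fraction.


Mean(y) = 76/5. SS_res = 81. SS_tot = 1214/5. R^2 = 1 - 81/(1214/5) = 809/1214.

809/1214


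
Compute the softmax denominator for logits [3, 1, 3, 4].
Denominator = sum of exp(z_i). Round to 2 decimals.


Denom = e^3=20.0855 + e^1=2.7183 + e^3=20.0855 + e^4=54.5982. Sum = 97.4875, which rounds to 97.49.

97.49


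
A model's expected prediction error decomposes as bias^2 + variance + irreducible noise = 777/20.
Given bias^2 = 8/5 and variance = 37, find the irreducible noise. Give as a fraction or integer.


Total error = bias^2 + variance + irreducible noise. So irreducible noise = 777/20 - 8/5 - 37 = 1/4.

1/4


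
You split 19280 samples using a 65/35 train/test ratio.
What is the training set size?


Test set = 19280 * 35% = 6748. Training set = 19280 - 6748 = 12532.

12532


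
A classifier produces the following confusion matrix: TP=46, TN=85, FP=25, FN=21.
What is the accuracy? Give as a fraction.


Accuracy = (TP + TN) / (TP + TN + FP + FN) = (46 + 85) / 177 = 131/177.

131/177


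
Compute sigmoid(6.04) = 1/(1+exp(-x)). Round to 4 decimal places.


sigma(6.04) = 1/(1+e^(-6.04)) = 1/(1+0.002382) = 1/1.002382 = 0.9976.

0.9976


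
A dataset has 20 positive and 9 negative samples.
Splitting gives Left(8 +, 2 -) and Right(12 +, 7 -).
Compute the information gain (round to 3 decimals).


H(parent) = 0.8936. H(left) = 0.7219, H(right) = 0.9495. Weighted = (10/29)*0.7219 + (19/29)*0.9495 = 0.8710. IG = 0.8936 - 0.8710 = 0.0226, which rounds to 0.023.

0.023


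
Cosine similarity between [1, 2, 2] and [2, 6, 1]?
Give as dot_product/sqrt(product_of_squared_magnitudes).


dot = 16. |a|^2 = 9, |b|^2 = 41. cos = 16/sqrt(369).

16/sqrt(369)


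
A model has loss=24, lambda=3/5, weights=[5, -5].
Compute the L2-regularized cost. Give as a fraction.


L2 sq norm = sum(w^2) = 50. J = 24 + 3/5 * 50 = 54.

54


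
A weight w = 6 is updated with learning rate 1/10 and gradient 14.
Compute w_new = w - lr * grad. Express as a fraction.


w_new = 6 - 1/10 * 14 = 6 - 7/5 = 23/5.

23/5


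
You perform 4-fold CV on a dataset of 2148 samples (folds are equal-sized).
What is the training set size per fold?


Each validation fold has 2148/4 = 537 samples. Training set = 2148 - 537 = 1611.

1611


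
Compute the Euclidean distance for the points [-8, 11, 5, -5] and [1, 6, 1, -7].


d = sqrt(sum of squared differences). (-8-1)^2=81, (11-6)^2=25, (5-1)^2=16, (-5--7)^2=4. Sum = 126.

sqrt(126)


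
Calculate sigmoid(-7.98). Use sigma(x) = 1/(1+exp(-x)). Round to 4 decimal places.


sigma(-7.98) = 1/(1+e^(7.98)) = 1/(1+2921.931064) = 1/2922.931064 = 0.0003.

0.0003


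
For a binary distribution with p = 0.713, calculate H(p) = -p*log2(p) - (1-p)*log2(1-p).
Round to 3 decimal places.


H = -0.713*log2(0.713) - 0.287*log2(0.287) = 0.865.

0.865


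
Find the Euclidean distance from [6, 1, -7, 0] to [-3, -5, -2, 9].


d = sqrt(sum of squared differences). (6--3)^2=81, (1--5)^2=36, (-7--2)^2=25, (0-9)^2=81. Sum = 223.

sqrt(223)


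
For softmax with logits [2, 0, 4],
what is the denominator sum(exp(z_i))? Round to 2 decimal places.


Denom = e^2=7.3891 + e^0=1.0000 + e^4=54.5982. Sum = 62.9873, which rounds to 62.99.

62.99


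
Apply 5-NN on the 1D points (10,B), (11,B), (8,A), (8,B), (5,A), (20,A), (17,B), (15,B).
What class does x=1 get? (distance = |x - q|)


Distances: |10-1|=9, |11-1|=10, |8-1|=7, |8-1|=7, |5-1|=4, |20-1|=19, |17-1|=16, |15-1|=14. 5 nearest: (5,A), (8,A), (8,B), (10,B), (11,B). Counts: {'A': 2, 'B': 3}. Majority class: B.

B


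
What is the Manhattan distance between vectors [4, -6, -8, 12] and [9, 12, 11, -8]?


d = sum of absolute differences: |4-9|=5 + |-6-12|=18 + |-8-11|=19 + |12--8|=20 = 62.

62


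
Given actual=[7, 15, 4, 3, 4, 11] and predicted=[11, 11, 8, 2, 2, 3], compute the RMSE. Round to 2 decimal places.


MSE = 19.5000. RMSE = sqrt(19.5000) = 4.42.

4.42


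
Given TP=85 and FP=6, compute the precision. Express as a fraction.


Precision = TP / (TP + FP) = 85 / 91 = 85/91.

85/91


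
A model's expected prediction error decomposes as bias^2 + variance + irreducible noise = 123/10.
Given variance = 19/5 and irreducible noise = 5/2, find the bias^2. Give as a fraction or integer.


Total error = bias^2 + variance + irreducible noise. So bias^2 = 123/10 - 19/5 - 5/2 = 6.

6


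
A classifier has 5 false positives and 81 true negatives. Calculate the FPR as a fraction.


FPR = FP / (FP + TN) = 5 / 86 = 5/86.

5/86


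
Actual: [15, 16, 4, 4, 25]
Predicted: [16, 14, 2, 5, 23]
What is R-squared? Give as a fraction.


Mean(y) = 64/5. SS_res = 14. SS_tot = 1594/5. R^2 = 1 - 14/(1594/5) = 762/797.

762/797


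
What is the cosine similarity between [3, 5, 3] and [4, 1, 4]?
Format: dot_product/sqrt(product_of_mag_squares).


dot = 29. |a|^2 = 43, |b|^2 = 33. cos = 29/sqrt(1419).

29/sqrt(1419)


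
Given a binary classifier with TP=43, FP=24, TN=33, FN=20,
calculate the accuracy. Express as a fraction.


Accuracy = (TP + TN) / (TP + TN + FP + FN) = (43 + 33) / 120 = 19/30.

19/30


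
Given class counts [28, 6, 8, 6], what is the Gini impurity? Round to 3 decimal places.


Total = 48. Proportions: 28/48, 6/48, 8/48, 6/48. sum(p_i^2) = 0.3993. Gini = 1 - 0.3993 = 0.6007, which rounds to 0.601.

0.601


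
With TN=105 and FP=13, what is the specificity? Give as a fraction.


Specificity = TN / (TN + FP) = 105 / 118 = 105/118.

105/118


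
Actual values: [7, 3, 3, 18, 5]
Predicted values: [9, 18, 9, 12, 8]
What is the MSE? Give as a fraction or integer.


MSE = (1/5) * ((7-9)^2=4 + (3-18)^2=225 + (3-9)^2=36 + (18-12)^2=36 + (5-8)^2=9). Sum = 310. MSE = 62.

62


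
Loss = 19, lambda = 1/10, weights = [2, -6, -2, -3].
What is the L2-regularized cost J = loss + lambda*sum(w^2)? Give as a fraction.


L2 sq norm = sum(w^2) = 53. J = 19 + 1/10 * 53 = 243/10.

243/10


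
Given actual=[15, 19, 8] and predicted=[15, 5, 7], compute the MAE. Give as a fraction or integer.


MAE = (1/3) * (|15-15|=0 + |19-5|=14 + |8-7|=1). Sum = 15. MAE = 5.

5


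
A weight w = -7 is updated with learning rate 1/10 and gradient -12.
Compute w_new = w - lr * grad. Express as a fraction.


w_new = -7 - 1/10 * -12 = -7 - -6/5 = -29/5.

-29/5


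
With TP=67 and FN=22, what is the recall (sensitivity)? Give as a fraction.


Recall = TP / (TP + FN) = 67 / 89 = 67/89.

67/89


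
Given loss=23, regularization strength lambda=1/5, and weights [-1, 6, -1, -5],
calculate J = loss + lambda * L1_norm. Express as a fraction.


L1 norm = sum(|w|) = 13. J = 23 + 1/5 * 13 = 128/5.

128/5


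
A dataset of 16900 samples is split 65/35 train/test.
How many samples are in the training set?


Test set = 16900 * 35% = 5915. Training set = 16900 - 5915 = 10985.

10985


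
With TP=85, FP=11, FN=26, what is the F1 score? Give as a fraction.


Precision = 85/96 = 85/96. Recall = 85/111 = 85/111. F1 = 2*P*R/(P+R) = 170/207.

170/207


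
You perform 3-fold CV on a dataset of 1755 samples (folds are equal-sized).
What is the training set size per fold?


Each validation fold has 1755/3 = 585 samples. Training set = 1755 - 585 = 1170.

1170


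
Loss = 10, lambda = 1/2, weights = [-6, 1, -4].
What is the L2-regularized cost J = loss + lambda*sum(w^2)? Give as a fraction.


L2 sq norm = sum(w^2) = 53. J = 10 + 1/2 * 53 = 73/2.

73/2
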